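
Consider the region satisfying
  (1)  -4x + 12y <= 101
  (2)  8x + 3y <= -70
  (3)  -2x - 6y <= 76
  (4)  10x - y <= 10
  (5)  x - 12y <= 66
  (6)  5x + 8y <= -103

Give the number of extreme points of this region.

Of the 15 pairwise boundary intersections, those satisfying every inequality are:
  (-253/8, -17/8)
  (-511/23, 93/92)
  (-86/5, -104/15)
  (-177/17, -433/68)

4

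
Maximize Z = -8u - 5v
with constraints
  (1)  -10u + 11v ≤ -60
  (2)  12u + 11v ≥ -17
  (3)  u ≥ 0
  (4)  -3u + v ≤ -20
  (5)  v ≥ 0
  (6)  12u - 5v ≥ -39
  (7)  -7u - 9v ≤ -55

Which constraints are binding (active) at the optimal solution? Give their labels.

(4) and (7)

Vertices and Z = -8u - 5v:
  (160/23, 20/23) → Z = -60
  (235/34, 25/34) → Z = -2005/34
  (55/7, 0) → Z = -440/7
The feasible region is unbounded (it extends along (11, 10), (1, 0)), but Z strictly decreases along every unbounded feasible direction, so there is no improving ray and the maximum is attained at a vertex.

The maximum is at (235/34, 25/34). Substituting into each constraint, equality holds for (4) and (7); the remaining constraints have slack.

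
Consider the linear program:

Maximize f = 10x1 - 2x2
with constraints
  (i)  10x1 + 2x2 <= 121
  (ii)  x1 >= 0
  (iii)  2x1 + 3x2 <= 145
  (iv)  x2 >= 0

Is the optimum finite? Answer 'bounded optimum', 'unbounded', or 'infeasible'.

Extreme points and f = 10x1 - 2x2:
  (73/26, 604/13) → f = -843/13
  (121/10, 0) → f = 121
  (0, 145/3) → f = -290/3
  (0, 0) → f = 0
The feasible region has finitely many vertices and no improving ray; the maximum is 121 at (121/10, 0).

bounded optimum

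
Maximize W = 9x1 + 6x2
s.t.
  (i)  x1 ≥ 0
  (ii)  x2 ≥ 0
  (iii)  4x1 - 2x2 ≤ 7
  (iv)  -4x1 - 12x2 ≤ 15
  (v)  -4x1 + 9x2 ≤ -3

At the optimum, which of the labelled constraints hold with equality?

Feasible corners and W = 9x1 + 6x2:
  (7/4, 0) → W = 63/4
  (3/4, 0) → W = 27/4
  (57/28, 4/7) → W = 87/4

The maximum is at (57/28, 4/7). Substituting into each constraint, equality holds for (iii) and (v); the remaining constraints have slack.

(iii) and (v)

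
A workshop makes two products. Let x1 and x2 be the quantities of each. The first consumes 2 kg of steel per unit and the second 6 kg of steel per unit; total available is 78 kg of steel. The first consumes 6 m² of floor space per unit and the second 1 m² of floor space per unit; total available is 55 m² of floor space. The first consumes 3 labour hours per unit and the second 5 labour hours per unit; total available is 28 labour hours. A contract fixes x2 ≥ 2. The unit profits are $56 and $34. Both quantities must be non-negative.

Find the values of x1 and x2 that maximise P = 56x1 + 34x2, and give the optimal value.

Corner points and P = 56x1 + 34x2:
  (0, 28/5) → P = 952/5
  (0, 2) → P = 68
  (6, 2) → P = 404

x1 = 6, x2 = 2, maximum P = 404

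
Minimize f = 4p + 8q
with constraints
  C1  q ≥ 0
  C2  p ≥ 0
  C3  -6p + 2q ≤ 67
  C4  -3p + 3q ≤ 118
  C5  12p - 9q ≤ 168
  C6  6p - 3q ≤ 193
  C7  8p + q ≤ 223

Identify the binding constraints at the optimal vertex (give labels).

Extreme points and f = 4p + 8q:
  (0, 0) → f = 0
  (14, 0) → f = 56
  (0, 67/2) → f = 268
  (35/12, 169/4) → f = 1049/3
  (551/27, 1613/27) → f = 5036/9
  (725/28, 111/7) → f = 1613/7

The minimum is at (0, 0). Substituting into each constraint, equality holds for C1 and C2; the remaining constraints have slack.

C1 and C2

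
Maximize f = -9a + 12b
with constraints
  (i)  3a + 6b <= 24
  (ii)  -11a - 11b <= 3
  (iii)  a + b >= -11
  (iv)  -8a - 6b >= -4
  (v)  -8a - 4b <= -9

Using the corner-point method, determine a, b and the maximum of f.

a = 19/8, b = -5/2, maximum f = -411/8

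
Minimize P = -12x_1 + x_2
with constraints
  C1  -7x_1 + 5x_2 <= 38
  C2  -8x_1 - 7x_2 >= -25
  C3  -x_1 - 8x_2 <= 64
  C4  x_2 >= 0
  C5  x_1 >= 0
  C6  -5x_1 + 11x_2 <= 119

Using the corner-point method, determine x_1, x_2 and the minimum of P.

The binding constraints are -8x_1 - 7x_2 = -25 and x_2 = 0.
Solving simultaneously gives x_1 = 25/8, x_2 = 0.

x_1 = 25/8, x_2 = 0, minimum P = -75/2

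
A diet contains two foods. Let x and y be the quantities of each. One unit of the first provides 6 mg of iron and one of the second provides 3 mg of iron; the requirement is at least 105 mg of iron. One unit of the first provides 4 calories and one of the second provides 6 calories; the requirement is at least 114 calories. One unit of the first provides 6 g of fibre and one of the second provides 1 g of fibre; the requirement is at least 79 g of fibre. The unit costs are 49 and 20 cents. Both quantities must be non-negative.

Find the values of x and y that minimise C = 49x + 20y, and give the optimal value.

The feasible region is unbounded (it extends along (0, 1), (1, 0)), but C strictly increases along every unbounded feasible direction, so there is no improving ray and the minimum is attained at a vertex.

The binding constraints are 6x + 3y = 105 and 6x + y = 79.
Solving simultaneously gives x = 11, y = 13.

x = 11, y = 13, minimum C = 799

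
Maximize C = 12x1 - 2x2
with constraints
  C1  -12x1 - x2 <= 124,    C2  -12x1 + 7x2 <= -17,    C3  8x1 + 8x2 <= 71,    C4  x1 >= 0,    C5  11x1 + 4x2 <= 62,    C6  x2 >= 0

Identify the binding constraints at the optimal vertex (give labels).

C5 and C6

Feasible corners and C = 12x1 - 2x2:
  (502/125, 557/125) → C = 982/25
  (17/12, 0) → C = 17
  (62/11, 0) → C = 744/11

The maximum is at (62/11, 0). Substituting into each constraint, equality holds for C5 and C6; the remaining constraints have slack.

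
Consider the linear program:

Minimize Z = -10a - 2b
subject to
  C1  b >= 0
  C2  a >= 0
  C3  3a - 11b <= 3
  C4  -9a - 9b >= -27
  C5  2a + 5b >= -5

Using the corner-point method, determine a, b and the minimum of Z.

a = 18/7, b = 3/7, minimum Z = -186/7

Vertices and Z = -10a - 2b:
  (0, 0) → Z = 0
  (1, 0) → Z = -10
  (0, 3) → Z = -6
  (18/7, 3/7) → Z = -186/7

The binding constraints are 3a - 11b = 3 and -9a - 9b = -27.
Solving simultaneously gives a = 18/7, b = 3/7.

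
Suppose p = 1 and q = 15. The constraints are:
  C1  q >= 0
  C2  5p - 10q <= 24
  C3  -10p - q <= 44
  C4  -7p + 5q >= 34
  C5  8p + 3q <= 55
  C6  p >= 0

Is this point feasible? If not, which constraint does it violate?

C1: 15 ≥ 0 ✓
C2: -145 ≤ 24 ✓
C3: -25 ≤ 44 ✓
C4: 68 ≥ 34 ✓
C5: 53 ≤ 55 ✓
C6: 1 ≥ 0 ✓

feasible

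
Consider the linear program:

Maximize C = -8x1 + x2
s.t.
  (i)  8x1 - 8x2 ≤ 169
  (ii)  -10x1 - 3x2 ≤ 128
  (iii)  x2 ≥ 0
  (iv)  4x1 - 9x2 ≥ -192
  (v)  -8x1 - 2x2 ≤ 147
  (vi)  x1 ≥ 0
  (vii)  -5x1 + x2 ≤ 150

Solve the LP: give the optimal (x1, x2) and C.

Vertices and C = -8x1 + x2:
  (169/8, 0) → C = -169
  (3057/40, 553/10) → C = -5561/10
  (0, 0) → C = 0
  (0, 64/3) → C = 64/3

At the optimal vertex, 4x1 - 9x2 = -192 and x1 = 0.
Solving simultaneously gives x1 = 0, x2 = 64/3.

x1 = 0, x2 = 64/3, maximum C = 64/3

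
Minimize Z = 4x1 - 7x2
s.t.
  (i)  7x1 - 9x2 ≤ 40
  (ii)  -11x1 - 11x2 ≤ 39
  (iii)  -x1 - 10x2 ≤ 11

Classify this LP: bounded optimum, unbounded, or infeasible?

From the feasible point (301/79, -117/79), moving in the direction (-11, 11) keeps every constraint satisfied while Z decreases without bound.

unbounded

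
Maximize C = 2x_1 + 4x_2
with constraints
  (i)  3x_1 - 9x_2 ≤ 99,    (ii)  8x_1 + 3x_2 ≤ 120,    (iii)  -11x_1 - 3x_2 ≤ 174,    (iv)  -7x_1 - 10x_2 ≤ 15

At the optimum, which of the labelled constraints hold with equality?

(ii) and (iii)

Feasible corners and C = 2x_1 + 4x_2:
  (17, -16/3) → C = 38/3
  (285/31, -246/31) → C = -414/31
  (-98, 904/3) → C = 3028/3
  (-1695/89, 1053/89) → C = 822/89

The maximum is at (-98, 904/3). Substituting into each constraint, equality holds for (ii) and (iii); the remaining constraints have slack.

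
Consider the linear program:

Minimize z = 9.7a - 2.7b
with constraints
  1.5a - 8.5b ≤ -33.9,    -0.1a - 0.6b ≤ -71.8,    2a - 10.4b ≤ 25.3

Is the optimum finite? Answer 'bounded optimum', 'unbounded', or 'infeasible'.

unbounded

From the feasible point (337.12, 63.48), moving in the direction (-0.6, 0.1) keeps every constraint satisfied while z decreases without bound.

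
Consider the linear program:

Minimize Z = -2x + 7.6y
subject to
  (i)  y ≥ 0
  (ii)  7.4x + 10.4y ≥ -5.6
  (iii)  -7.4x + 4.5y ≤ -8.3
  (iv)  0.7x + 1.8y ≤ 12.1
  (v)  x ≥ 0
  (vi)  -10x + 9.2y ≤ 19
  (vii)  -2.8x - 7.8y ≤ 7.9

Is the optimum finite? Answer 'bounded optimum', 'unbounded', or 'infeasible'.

Corner points and Z = -2x + 7.6y:
  (83/74, 0) → Z = -83/37
  (121/7, 0) → Z = -242/7
  (257/61, 2791/549) → Z = 82928/2745
The feasible region has finitely many vertices and no improving ray; the minimum is -242/7 at (121/7, 0).

bounded optimum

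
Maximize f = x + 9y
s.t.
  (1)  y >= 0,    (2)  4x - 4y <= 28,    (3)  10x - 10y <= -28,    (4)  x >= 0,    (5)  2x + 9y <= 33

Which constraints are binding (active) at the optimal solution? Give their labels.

Vertices and f = x + 9y:
  (0, 14/5) → f = 126/5
  (39/55, 193/55) → f = 1776/55
  (0, 11/3) → f = 33

The maximum is at (0, 11/3). Substituting into each constraint, equality holds for (4) and (5); the remaining constraints have slack.

(4) and (5)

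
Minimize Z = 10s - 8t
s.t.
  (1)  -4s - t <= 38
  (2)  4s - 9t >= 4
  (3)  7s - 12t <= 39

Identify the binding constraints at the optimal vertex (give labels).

(1) and (2)

Vertices and Z = 10s - 8t:
  (-169/20, -21/5) → Z = -509/10
  (-417/55, -422/55) → Z = -794/55
  (101/5, 128/15) → Z = 2006/15

The minimum is at (-169/20, -21/5). Substituting into each constraint, equality holds for (1) and (2); the remaining constraints have slack.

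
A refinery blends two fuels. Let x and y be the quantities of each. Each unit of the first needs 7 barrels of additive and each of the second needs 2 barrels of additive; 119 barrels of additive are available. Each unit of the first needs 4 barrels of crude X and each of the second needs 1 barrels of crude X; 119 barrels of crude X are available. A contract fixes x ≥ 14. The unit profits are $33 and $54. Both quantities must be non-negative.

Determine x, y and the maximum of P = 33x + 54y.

x = 14, y = 21/2, maximum P = 1029

Vertices and P = 33x + 54y:
  (17, 0) → P = 561
  (14, 0) → P = 462
  (14, 21/2) → P = 1029

The binding constraints are 7x + 2y = 119 and x = 14.
Solving simultaneously gives x = 14, y = 21/2.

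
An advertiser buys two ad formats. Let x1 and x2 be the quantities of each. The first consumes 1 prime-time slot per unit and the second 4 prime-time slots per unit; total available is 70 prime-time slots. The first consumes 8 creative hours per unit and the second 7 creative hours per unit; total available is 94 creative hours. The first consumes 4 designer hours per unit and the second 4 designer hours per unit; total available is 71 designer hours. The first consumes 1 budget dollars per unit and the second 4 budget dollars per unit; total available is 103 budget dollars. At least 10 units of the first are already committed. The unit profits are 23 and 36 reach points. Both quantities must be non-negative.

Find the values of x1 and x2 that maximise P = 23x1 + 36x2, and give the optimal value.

x1 = 10, x2 = 2, maximum P = 302

Corner points and P = 23x1 + 36x2:
  (47/4, 0) → P = 1081/4
  (10, 0) → P = 230
  (10, 2) → P = 302

The binding constraints are 8x1 + 7x2 = 94 and x1 = 10.
Solving simultaneously gives x1 = 10, x2 = 2.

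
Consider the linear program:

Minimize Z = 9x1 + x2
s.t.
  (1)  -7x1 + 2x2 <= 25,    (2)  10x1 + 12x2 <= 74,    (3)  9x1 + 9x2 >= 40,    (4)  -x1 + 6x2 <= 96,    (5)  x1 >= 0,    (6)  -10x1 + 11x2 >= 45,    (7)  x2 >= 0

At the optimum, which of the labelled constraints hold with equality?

(3) and (5)

Extreme points and Z = 9x1 + x2:
  (0, 37/6) → Z = 37/6
  (137/115, 119/23) → Z = 1828/115
  (0, 40/9) → Z = 40/9
  (5/27, 115/27) → Z = 160/27

The minimum is at (0, 40/9). Substituting into each constraint, equality holds for (3) and (5); the remaining constraints have slack.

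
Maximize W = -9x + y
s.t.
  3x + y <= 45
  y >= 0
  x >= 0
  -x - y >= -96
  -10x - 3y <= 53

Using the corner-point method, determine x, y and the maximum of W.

Corner points and W = -9x + y:
  (15, 0) → W = -135
  (0, 45) → W = 45
  (0, 0) → W = 0

The optimum lies where 3x + y = 45 and x = 0.
Solving simultaneously gives x = 0, y = 45.

x = 0, y = 45, maximum W = 45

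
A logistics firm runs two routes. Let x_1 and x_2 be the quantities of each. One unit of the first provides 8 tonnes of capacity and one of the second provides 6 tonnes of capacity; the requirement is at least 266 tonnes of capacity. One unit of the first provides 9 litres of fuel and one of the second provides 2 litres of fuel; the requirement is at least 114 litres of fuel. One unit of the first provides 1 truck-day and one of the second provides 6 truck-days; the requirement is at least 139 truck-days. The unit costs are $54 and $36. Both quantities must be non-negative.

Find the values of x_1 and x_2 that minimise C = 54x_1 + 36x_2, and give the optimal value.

Vertices and C = 54x_1 + 36x_2:
  (0, 57) → C = 2052
  (139, 0) → C = 7506
  (4, 39) → C = 1620
  (127/7, 141/7) → C = 11934/7
The feasible region is unbounded (it extends along (0, 1), (1, 0)), but C strictly increases along every unbounded feasible direction, so there is no improving ray and the minimum is attained at a vertex.

x_1 = 4, x_2 = 39, minimum C = 1620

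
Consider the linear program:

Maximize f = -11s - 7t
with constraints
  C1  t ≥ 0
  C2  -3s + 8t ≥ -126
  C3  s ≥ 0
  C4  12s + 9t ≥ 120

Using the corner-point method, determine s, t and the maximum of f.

Vertices and f = -11s - 7t:
  (42, 0) → f = -462
  (10, 0) → f = -110
  (0, 40/3) → f = -280/3
The feasible region is unbounded (it extends along (0, 1), (8, 3)), but f strictly decreases along every unbounded feasible direction, so there is no improving ray and the maximum is attained at a vertex.

s = 0, t = 40/3, maximum f = -280/3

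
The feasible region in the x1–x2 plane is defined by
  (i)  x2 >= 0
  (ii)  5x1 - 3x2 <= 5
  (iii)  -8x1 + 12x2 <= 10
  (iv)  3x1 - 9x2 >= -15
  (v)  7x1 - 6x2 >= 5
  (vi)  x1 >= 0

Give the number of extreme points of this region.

3

The feasible vertices (each the meet of two boundaries and inside every other half-plane) are:
  (1, 0)
  (5/7, 0)
  (5/3, 10/9)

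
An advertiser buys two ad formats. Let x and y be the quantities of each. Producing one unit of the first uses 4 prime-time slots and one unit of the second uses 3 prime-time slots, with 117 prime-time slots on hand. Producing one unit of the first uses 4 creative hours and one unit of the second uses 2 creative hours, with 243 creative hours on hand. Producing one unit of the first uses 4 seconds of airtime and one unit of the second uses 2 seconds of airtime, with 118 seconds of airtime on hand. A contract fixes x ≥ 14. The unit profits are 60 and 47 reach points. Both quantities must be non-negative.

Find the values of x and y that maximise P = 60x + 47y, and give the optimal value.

x = 14, y = 61/3, maximum P = 5387/3

Feasible corners and P = 60x + 47y:
  (117/4, 0) → P = 1755
  (14, 0) → P = 840
  (14, 61/3) → P = 5387/3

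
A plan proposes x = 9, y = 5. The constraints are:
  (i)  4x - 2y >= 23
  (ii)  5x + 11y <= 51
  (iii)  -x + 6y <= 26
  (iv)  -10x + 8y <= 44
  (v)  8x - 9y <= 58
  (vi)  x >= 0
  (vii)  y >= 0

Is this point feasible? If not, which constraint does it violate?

not feasible — violates (ii)

Constraint (ii): 5x + 11y = 100, which is not ≤ 51. All other constraints are satisfied.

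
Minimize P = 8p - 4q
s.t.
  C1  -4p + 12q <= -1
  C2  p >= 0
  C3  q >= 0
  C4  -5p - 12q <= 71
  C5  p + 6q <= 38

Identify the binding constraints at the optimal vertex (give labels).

Vertices and P = 8p - 4q:
  (1/4, 0) → P = 2
  (77/6, 151/36) → P = 773/9
  (38, 0) → P = 304

The minimum is at (1/4, 0). Substituting into each constraint, equality holds for C1 and C3; the remaining constraints have slack.

C1 and C3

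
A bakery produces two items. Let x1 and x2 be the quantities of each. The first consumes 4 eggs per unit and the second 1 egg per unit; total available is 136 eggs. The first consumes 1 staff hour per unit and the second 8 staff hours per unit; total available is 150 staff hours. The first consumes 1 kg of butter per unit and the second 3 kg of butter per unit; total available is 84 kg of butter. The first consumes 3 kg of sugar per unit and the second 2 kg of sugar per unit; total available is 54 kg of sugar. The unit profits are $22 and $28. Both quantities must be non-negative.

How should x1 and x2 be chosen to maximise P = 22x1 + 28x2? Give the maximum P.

Extreme points and P = 22x1 + 28x2:
  (0, 0) → P = 0
  (0, 75/4) → P = 525
  (18, 0) → P = 396
  (6, 18) → P = 636

The optimum lies where x1 + 8x2 = 150 and 3x1 + 2x2 = 54.
Solving simultaneously gives x1 = 6, x2 = 18.

x1 = 6, x2 = 18, maximum P = 636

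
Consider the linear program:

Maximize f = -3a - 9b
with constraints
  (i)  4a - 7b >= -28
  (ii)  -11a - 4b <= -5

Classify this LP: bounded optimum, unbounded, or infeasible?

From the feasible point (-77/93, 328/93), moving in the direction (4, -11) keeps every constraint satisfied while f increases without bound.

unbounded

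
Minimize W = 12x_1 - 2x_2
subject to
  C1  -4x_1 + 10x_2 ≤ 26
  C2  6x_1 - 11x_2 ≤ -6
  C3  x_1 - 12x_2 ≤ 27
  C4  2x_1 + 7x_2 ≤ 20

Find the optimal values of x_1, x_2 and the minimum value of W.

Vertices and W = 12x_1 - 2x_2:
  (-291/19, -67/19) → W = -3358/19
  (3/8, 11/4) → W = -1
  (-369/61, -168/61) → W = -4092/61
  (89/32, 33/16) → W = 117/4

x_1 = -291/19, x_2 = -67/19, minimum W = -3358/19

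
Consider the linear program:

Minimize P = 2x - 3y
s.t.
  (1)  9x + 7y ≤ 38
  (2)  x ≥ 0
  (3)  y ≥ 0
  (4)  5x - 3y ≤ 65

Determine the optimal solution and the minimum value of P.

Vertices and P = 2x - 3y:
  (0, 38/7) → P = -114/7
  (38/9, 0) → P = 76/9
  (0, 0) → P = 0

At the optimal vertex, 9x + 7y = 38 and x = 0.
Solving simultaneously gives x = 0, y = 38/7.

x = 0, y = 38/7, minimum P = -114/7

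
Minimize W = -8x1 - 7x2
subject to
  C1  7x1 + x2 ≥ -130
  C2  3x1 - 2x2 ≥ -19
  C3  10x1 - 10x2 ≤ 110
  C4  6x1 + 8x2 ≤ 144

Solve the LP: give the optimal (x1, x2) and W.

Corner points and W = -8x1 - 7x2:
  (-279/17, -257/17) → W = 4031/17
  (-119/8, -207/8) → W = 2401/8
  (34/9, 91/6) → W = -2455/18
  (116/7, 39/7) → W = -1201/7

The optimum lies where 10x1 - 10x2 = 110 and 6x1 + 8x2 = 144.
Solving simultaneously gives x1 = 116/7, x2 = 39/7.

x1 = 116/7, x2 = 39/7, minimum W = -1201/7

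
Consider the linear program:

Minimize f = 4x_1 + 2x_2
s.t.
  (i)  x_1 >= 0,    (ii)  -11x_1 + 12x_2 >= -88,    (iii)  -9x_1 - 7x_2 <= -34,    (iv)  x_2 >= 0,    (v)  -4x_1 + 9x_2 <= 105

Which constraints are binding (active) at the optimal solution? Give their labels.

Extreme points and f = 4x_1 + 2x_2:
  (0, 34/7) → f = 68/7
  (0, 35/3) → f = 70/3
  (8, 0) → f = 32
  (684/17, 1507/51) → f = 11222/51
  (34/9, 0) → f = 136/9

The minimum is at (0, 34/7). Substituting into each constraint, equality holds for (i) and (iii); the remaining constraints have slack.

(i) and (iii)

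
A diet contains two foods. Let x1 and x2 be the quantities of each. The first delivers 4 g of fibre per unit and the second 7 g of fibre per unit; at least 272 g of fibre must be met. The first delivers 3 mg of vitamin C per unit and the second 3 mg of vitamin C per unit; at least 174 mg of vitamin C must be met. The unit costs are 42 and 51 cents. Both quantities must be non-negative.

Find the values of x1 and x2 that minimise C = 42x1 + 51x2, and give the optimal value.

x1 = 134/3, x2 = 40/3, minimum C = 2556

The feasible region is unbounded (it extends along (0, 1), (1, 0)), but C strictly increases along every unbounded feasible direction, so there is no improving ray and the minimum is attained at a vertex.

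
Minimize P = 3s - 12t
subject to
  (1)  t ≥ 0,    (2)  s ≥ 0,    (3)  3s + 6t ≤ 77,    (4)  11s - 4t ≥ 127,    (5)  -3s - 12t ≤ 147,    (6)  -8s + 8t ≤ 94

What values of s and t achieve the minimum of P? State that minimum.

Feasible corners and P = 3s - 12t:
  (77/3, 0) → P = 77
  (127/11, 0) → P = 381/11
  (535/39, 233/39) → P = -397/13

s = 535/39, t = 233/39, minimum P = -397/13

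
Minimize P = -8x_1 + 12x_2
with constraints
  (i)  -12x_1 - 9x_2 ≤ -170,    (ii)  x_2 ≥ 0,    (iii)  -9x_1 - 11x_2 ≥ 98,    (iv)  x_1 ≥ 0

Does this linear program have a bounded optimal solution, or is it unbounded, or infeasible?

The boundaries -12x_1 - 9x_2 = -170 and x_2 = 0 meet at (85/6, 0), but that point violates -9x_1 - 11x_2 ≥ 98. Every candidate vertex is excluded by some other constraint, so the feasible region is empty.

infeasible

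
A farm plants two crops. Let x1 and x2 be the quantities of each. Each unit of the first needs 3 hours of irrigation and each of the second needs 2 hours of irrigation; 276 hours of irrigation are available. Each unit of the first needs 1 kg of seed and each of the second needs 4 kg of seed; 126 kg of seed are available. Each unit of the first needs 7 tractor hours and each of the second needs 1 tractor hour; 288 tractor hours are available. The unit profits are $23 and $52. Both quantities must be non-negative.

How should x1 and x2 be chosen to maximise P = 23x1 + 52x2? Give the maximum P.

x1 = 38, x2 = 22, maximum P = 2018

Feasible corners and P = 23x1 + 52x2:
  (0, 0) → P = 0
  (0, 63/2) → P = 1638
  (288/7, 0) → P = 6624/7
  (38, 22) → P = 2018

At the optimal vertex, x1 + 4x2 = 126 and 7x1 + x2 = 288.
Solving simultaneously gives x1 = 38, x2 = 22.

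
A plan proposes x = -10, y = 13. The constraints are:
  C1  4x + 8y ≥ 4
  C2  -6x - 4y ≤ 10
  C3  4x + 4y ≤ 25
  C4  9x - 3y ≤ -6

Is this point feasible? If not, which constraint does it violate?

feasible

C1: 64 ≥ 4 ✓
C2: 8 ≤ 10 ✓
C3: 12 ≤ 25 ✓
C4: -129 ≤ -6 ✓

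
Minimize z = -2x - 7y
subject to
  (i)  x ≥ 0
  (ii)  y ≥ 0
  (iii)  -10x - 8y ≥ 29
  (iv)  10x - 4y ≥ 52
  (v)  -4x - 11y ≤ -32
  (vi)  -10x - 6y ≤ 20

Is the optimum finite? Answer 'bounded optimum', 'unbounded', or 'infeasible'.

infeasible

The boundaries y = 0 and -4x - 11y = -32 meet at (8, 0), but that point violates -10x - 8y ≥ 29. Every candidate vertex is excluded by some other constraint, so the feasible region is empty.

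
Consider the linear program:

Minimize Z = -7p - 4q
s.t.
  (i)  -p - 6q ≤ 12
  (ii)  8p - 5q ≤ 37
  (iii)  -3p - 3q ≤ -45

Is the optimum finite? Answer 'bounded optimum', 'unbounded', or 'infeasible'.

From the feasible point (112/13, 83/13), moving in the direction (5, 8) keeps every constraint satisfied while Z decreases without bound.

unbounded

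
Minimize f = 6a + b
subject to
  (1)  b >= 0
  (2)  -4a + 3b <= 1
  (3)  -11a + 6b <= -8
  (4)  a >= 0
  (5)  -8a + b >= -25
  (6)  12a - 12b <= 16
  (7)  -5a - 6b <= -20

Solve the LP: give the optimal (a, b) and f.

a = 7/4, b = 15/8, minimum f = 99/8

Corner points and f = 6a + b:
  (10/3, 43/9) → f = 223/9
  (19/5, 27/5) → f = 141/5
  (7/4, 15/8) → f = 99/8
  (71/21, 43/21) → f = 67/3
  (28/11, 40/33) → f = 544/33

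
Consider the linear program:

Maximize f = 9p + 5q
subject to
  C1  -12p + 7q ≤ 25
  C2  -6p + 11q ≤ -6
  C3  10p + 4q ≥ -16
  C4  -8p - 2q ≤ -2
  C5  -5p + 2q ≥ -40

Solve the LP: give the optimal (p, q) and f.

p = 428/43, q = 210/43, maximum f = 114

Vertices and f = 9p + 5q:
  (17/50, -9/25) → f = 63/50
  (428/43, 210/43) → f = 114
  (42/13, -155/13) → f = -397/13

The optimum lies where -6p + 11q = -6 and -5p + 2q = -40.
Solving simultaneously gives p = 428/43, q = 210/43.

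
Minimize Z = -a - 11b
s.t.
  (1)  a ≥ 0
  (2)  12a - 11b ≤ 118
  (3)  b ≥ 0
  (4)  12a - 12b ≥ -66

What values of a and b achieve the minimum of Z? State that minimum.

a = 357/2, b = 184, minimum Z = -4405/2

Vertices and Z = -a - 11b:
  (0, 0) → Z = 0
  (0, 11/2) → Z = -121/2
  (59/6, 0) → Z = -59/6
  (357/2, 184) → Z = -4405/2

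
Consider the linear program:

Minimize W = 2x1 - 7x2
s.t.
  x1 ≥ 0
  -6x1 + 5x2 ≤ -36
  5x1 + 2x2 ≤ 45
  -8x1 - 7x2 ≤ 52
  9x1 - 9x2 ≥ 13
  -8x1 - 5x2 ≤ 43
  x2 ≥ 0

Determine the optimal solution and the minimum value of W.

x1 = 297/37, x2 = 90/37, minimum W = -36/37

Feasible corners and W = 2x1 - 7x2:
  (297/37, 90/37) → W = -36/37
  (6, 0) → W = 12
  (9, 0) → W = 18

At the optimal vertex, -6x1 + 5x2 = -36 and 5x1 + 2x2 = 45.
Solving simultaneously gives x1 = 297/37, x2 = 90/37.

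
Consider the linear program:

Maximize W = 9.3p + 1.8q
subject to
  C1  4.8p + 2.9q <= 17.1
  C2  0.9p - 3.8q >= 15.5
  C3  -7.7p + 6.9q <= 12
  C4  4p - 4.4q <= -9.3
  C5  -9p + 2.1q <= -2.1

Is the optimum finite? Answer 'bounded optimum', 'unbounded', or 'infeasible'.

The boundaries 4.8p + 2.9q = 17.1 and 0.9p - 3.8q = 15.5 meet at (10993/2085, -1967/695), but that point violates 4p - 4.4q ≤ -9.3. Every candidate vertex is excluded by some other constraint, so the feasible region is empty.

infeasible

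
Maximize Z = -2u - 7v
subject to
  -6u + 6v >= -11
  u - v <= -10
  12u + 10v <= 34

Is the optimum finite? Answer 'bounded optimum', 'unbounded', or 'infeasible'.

From the feasible point (-3, 7), moving in the direction (-1, -1) keeps every constraint satisfied while Z increases without bound.

unbounded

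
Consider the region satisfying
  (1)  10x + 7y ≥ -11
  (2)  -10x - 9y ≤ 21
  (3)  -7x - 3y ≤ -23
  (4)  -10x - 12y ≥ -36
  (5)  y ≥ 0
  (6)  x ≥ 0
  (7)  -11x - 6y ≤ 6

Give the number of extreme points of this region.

Pairwise boundary intersections that survive every other constraint:
  (28/9, 11/27)
  (23/7, 0)
  (18/5, 0)

3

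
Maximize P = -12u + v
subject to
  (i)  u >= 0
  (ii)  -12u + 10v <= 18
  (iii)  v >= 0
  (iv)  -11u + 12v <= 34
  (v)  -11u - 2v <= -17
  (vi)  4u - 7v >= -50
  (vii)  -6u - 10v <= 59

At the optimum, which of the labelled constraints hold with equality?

(ii) and (v)

Extreme points and P = -12u + v:
  (62/17, 105/17) → P = -639/17
  (1, 3) → P = -9
  (17/11, 0) → P = -204/11
  (362/29, 414/29) → P = -3930/29
The feasible region is unbounded (it extends along (7, 4), (1, 0)), but P strictly decreases along every unbounded feasible direction, so there is no improving ray and the maximum is attained at a vertex.

The maximum is at (1, 3). Substituting into each constraint, equality holds for (ii) and (v); the remaining constraints have slack.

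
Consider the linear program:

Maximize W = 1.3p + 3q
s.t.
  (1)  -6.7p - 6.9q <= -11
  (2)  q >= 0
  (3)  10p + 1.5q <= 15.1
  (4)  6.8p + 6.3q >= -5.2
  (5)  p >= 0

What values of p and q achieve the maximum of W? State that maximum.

Feasible corners and W = 1.3p + 3q:
  (2923/1965, 883/5895) → W = 46829/19650
  (0, 110/69) → W = 110/23
  (0, 151/15) → W = 151/5

p = 0, q = 151/15, maximum W = 151/5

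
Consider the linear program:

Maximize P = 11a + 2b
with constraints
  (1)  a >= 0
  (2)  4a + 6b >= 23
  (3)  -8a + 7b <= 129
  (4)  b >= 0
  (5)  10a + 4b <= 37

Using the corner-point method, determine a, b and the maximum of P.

a = 65/22, b = 41/22, maximum P = 797/22

Corner points and P = 11a + 2b:
  (0, 23/6) → P = 23/3
  (0, 37/4) → P = 37/2
  (65/22, 41/22) → P = 797/22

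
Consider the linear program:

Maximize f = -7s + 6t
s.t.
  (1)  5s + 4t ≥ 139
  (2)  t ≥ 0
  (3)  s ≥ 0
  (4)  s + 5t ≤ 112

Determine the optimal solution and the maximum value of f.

s = 247/21, t = 421/21, maximum f = 797/21

Vertices and f = -7s + 6t:
  (139/5, 0) → f = -973/5
  (247/21, 421/21) → f = 797/21
  (112, 0) → f = -784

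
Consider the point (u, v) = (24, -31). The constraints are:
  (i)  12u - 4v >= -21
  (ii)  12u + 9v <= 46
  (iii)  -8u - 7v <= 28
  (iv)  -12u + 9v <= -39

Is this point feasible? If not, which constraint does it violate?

feasible

(i): 412 ≥ -21 ✓
(ii): 9 ≤ 46 ✓
(iii): 25 ≤ 28 ✓
(iv): -567 ≤ -39 ✓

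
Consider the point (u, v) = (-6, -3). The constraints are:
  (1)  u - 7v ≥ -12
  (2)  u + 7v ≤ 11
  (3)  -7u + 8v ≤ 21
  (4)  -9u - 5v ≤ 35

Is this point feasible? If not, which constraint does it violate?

not feasible — violates (4)

Constraint (4): -9u - 5v = 69, which is not ≤ 35. All other constraints are satisfied.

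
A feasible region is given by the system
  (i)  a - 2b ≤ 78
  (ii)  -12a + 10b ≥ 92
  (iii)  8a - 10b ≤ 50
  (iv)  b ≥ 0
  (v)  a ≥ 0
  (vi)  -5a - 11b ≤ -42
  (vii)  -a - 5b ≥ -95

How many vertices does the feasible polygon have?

Pairwise boundary intersections that survive every other constraint:
  (0, 46/5)
  (7, 88/5)
  (0, 19)

3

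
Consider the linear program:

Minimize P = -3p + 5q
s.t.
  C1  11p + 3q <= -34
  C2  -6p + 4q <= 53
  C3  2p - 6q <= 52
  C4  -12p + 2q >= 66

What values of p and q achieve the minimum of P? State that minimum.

Corner points and P = -3p + 5q:
  (-295/62, 379/62) → P = 1390/31
  (-133/29, 159/29) → P = 1194/29
  (-263/14, -209/14) → P = -128/7
  (-125/17, -189/17) → P = -570/17

p = -125/17, q = -189/17, minimum P = -570/17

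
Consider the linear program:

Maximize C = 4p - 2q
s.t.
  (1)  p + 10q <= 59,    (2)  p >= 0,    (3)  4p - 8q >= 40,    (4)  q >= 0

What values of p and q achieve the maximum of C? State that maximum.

Corner points and C = 4p - 2q:
  (109/6, 49/12) → C = 129/2
  (59, 0) → C = 236
  (10, 0) → C = 40

The binding constraints are p + 10q = 59 and q = 0.
Solving simultaneously gives p = 59, q = 0.

p = 59, q = 0, maximum C = 236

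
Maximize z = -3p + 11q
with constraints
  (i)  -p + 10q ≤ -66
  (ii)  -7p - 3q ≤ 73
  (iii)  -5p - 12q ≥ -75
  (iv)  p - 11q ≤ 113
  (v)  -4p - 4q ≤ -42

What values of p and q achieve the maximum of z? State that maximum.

p = 171/11, q = -111/22, maximum z = -2247/22

Feasible corners and z = -3p + 11q:
  (771/31, -255/62) → z = -7431/62
  (171/11, -111/22) → z = -2247/22
  (2181/67, -490/67) → z = -11933/67
  (457/24, -205/24) → z = -1813/12

At the optimal vertex, -p + 10q = -66 and -4p - 4q = -42.
Solving simultaneously gives p = 171/11, q = -111/22.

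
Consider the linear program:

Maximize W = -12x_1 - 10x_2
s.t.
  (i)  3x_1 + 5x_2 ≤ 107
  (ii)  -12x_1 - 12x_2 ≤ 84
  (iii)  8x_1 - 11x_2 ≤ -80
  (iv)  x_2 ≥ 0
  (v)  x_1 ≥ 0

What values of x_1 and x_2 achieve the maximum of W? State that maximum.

x_1 = 0, x_2 = 80/11, maximum W = -800/11

The binding constraints are 8x_1 - 11x_2 = -80 and x_1 = 0.
Solving simultaneously gives x_1 = 0, x_2 = 80/11.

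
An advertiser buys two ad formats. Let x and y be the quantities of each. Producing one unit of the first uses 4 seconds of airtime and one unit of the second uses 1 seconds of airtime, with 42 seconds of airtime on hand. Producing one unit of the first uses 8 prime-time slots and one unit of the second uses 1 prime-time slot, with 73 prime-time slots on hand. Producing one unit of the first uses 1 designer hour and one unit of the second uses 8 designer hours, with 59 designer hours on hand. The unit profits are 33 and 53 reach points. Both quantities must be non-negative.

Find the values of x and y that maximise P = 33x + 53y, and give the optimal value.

x = 25/3, y = 19/3, maximum P = 1832/3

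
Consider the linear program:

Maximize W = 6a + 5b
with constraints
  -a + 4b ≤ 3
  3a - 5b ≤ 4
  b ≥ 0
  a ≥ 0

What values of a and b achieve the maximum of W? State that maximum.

a = 31/7, b = 13/7, maximum W = 251/7

Corner points and W = 6a + 5b:
  (31/7, 13/7) → W = 251/7
  (0, 3/4) → W = 15/4
  (4/3, 0) → W = 8
  (0, 0) → W = 0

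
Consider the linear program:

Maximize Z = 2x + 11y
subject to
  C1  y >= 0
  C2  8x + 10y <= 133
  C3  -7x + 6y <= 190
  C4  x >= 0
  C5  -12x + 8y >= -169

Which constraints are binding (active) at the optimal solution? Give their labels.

C2 and C4

Feasible corners and Z = 2x + 11y:
  (0, 0) → Z = 0
  (169/12, 0) → Z = 169/6
  (0, 133/10) → Z = 1463/10
  (1377/92, 61/46) → Z = 1024/23

The maximum is at (0, 133/10). Substituting into each constraint, equality holds for C2 and C4; the remaining constraints have slack.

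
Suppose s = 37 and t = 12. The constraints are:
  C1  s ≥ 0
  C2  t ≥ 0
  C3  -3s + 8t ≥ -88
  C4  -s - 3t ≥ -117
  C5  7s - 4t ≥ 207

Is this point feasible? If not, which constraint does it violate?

feasible

C1: 37 ≥ 0 ✓
C2: 12 ≥ 0 ✓
C3: -15 ≥ -88 ✓
C4: -73 ≥ -117 ✓
C5: 211 ≥ 207 ✓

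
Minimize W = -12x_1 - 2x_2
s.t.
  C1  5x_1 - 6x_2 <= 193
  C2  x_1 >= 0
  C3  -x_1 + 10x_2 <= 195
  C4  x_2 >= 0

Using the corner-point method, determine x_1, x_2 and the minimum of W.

Extreme points and W = -12x_1 - 2x_2:
  (775/11, 292/11) → W = -9884/11
  (193/5, 0) → W = -2316/5
  (0, 39/2) → W = -39
  (0, 0) → W = 0

The optimum lies where 5x_1 - 6x_2 = 193 and -x_1 + 10x_2 = 195.
Solving simultaneously gives x_1 = 775/11, x_2 = 292/11.

x_1 = 775/11, x_2 = 292/11, minimum W = -9884/11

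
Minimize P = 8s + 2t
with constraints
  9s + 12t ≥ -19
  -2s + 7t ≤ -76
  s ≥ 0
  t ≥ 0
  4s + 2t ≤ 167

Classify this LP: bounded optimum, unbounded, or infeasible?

bounded optimum

Vertices and P = 8s + 2t:
  (38, 0) → P = 304
  (1321/32, 15/16) → P = 2657/8
  (167/4, 0) → P = 334
The feasible region has finitely many vertices and no improving ray; the minimum is 304 at (38, 0).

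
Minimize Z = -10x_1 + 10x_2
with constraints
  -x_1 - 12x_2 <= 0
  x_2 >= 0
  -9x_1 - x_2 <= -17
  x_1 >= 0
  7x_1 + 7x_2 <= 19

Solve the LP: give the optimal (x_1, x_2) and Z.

x_1 = 19/7, x_2 = 0, minimum Z = -190/7

At the optimal vertex, x_2 = 0 and 7x_1 + 7x_2 = 19.
Solving simultaneously gives x_1 = 19/7, x_2 = 0.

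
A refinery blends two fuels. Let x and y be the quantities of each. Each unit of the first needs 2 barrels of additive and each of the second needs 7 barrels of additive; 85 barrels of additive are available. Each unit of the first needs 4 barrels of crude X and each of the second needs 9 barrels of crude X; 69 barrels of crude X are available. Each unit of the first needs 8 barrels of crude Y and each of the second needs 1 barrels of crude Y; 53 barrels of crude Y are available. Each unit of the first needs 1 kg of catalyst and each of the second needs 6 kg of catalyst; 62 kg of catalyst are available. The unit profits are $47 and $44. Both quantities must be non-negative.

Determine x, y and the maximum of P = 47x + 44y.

Feasible corners and P = 47x + 44y:
  (0, 0) → P = 0
  (0, 23/3) → P = 1012/3
  (53/8, 0) → P = 2491/8
  (6, 5) → P = 502

x = 6, y = 5, maximum P = 502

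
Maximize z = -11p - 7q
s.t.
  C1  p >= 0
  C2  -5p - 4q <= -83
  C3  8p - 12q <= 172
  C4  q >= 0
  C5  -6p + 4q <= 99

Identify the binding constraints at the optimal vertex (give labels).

Vertices and z = -11p - 7q:
  (0, 83/4) → z = -581/4
  (0, 99/4) → z = -693/4
  (83/5, 0) → z = -913/5
  (43/2, 0) → z = -473/2
The feasible region is unbounded (it extends along (2, 3), (3, 2)), but z strictly decreases along every unbounded feasible direction, so there is no improving ray and the maximum is attained at a vertex.

The maximum is at (0, 83/4). Substituting into each constraint, equality holds for C1 and C2; the remaining constraints have slack.

C1 and C2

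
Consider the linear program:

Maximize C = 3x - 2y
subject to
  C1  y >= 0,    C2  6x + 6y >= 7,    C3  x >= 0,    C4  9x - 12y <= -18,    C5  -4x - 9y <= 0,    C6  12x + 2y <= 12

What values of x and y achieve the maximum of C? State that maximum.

x = 2/3, y = 2, maximum C = -2

The optimum lies where 9x - 12y = -18 and 12x + 2y = 12.
Solving simultaneously gives x = 2/3, y = 2.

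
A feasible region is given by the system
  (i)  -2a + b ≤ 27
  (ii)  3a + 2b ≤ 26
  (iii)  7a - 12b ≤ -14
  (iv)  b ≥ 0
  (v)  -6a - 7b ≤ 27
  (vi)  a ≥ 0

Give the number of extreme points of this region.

Of the 15 pairwise boundary intersections, those satisfying every inequality are:
  (142/25, 112/25)
  (0, 13)
  (0, 7/6)

3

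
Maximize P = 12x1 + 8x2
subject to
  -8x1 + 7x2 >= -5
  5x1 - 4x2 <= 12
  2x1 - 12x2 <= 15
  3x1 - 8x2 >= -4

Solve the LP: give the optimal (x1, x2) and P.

Corner points and P = 12x1 + 8x2:
  (-45/82, -55/41) → P = -710/41
  (68/43, 47/43) → P = 1192/43
  (-42/5, -53/20) → P = -122

x1 = 68/43, x2 = 47/43, maximum P = 1192/43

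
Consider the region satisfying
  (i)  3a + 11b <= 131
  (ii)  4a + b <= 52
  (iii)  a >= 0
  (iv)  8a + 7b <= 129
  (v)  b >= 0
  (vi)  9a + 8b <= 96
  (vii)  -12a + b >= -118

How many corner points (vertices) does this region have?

5

The feasible vertices (each the meet of two boundaries and inside every other half-plane) are:
  (0, 131/11)
  (8/75, 297/25)
  (0, 0)
  (59/6, 0)
  (208/21, 6/7)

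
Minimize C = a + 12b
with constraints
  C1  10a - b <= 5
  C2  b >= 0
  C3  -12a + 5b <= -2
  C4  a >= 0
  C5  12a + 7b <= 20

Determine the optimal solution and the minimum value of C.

Extreme points and C = a + 12b:
  (1/2, 0) → C = 1/2
  (23/38, 20/19) → C = 503/38
  (1/6, 0) → C = 1/6

a = 1/6, b = 0, minimum C = 1/6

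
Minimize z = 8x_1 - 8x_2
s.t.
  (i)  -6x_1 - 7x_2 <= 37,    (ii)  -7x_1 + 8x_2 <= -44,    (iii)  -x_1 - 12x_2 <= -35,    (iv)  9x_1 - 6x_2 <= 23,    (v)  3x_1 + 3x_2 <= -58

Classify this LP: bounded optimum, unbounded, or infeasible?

infeasible

The boundaries -6x_1 - 7x_2 = 37 and 3x_1 + 3x_2 = -58 meet at (-295/3, 79), but that point violates -7x_1 + 8x_2 ≤ -44. Every candidate vertex is excluded by some other constraint, so the feasible region is empty.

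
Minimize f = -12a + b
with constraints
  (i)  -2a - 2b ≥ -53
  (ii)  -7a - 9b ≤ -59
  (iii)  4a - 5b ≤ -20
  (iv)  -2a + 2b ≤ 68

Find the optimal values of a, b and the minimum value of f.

Feasible corners and f = -12a + b:
  (25/2, 14) → f = -136
  (-15/4, 121/4) → f = 301/4
  (115/71, 376/71) → f = -1004/71
  (-247/16, 297/16) → f = 3261/16

The optimum lies where -2a - 2b = -53 and 4a - 5b = -20.
Solving simultaneously gives a = 25/2, b = 14.

a = 25/2, b = 14, minimum f = -136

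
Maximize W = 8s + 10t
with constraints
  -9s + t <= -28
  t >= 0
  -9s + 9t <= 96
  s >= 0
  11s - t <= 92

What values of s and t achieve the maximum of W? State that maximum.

s = 154/15, t = 314/15, maximum W = 4372/15

Extreme points and W = 8s + 10t:
  (28/9, 0) → W = 224/9
  (29/6, 31/2) → W = 581/3
  (92/11, 0) → W = 736/11
  (154/15, 314/15) → W = 4372/15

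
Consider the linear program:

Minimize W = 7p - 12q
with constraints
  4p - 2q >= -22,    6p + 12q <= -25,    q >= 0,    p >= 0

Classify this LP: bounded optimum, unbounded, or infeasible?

The boundaries 4p - 2q = -22 and 6p + 12q = -25 meet at (-157/30, 8/15), but that point violates p ≥ 0. Every candidate vertex is excluded by some other constraint, so the feasible region is empty.

infeasible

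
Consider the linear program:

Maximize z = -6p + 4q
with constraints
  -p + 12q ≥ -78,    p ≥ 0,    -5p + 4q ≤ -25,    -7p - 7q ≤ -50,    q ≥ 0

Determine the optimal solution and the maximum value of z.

Extreme points and z = -6p + 4q:
  (78, 0) → z = -468
  (125/21, 25/21) → z = -650/21
  (50/7, 0) → z = -300/7
The feasible region is unbounded (it extends along (12, 1), (4, 5)), but z strictly decreases along every unbounded feasible direction, so there is no improving ray and the maximum is attained at a vertex.

p = 125/21, q = 25/21, maximum z = -650/21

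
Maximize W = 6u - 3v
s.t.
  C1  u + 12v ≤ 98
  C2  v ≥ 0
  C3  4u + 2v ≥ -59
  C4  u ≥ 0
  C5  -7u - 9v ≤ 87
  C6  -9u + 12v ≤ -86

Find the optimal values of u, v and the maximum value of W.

u = 98, v = 0, maximum W = 588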